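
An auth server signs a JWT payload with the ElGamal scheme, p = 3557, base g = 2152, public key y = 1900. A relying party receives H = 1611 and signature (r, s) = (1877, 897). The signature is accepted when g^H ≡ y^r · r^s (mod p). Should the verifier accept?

reject

Left side g^H mod p:
2152^1611 mod 3557 = 1031
Right side y^r · r^s mod p:
1900^1877 mod 3557 = 2990
1877^897 mod 3557 = 2440
2990·2440 = 7295600 ≡ 193 (mod 3557)
1031 ≠ 193, so verification fails.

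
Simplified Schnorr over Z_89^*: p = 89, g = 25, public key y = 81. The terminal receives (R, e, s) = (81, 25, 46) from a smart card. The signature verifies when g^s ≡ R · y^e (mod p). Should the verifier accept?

g^s mod p:
25^2 = 625 ≡ 2
25^4 ≡ 2^2 = 4
25^8 ≡ 4^2 = 16
25^16 ≡ 16^2 = 256 ≡ 78
25^32 ≡ 78^2 = 6084 ≡ 32
46 = 32 + 8 + 4 + 2, so 25^46 ≡ 32·16·4·2 ≡ 2 (mod 89)
R · y^e mod p:
81^2 = 6561 ≡ 64
81^4 ≡ 64^2 = 4096 ≡ 2
81^8 ≡ 2^2 = 4
81^16 ≡ 4^2 = 16
25 = 16 + 8 + 1, so 81^25 ≡ 16·4·81 ≡ 22 (mod 89)
81·22 = 1782 ≡ 2 (mod 89)
2 ≡ 2 (mod 89); signature holds.

accept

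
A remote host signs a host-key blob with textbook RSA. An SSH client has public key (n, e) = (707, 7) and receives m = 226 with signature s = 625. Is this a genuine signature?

genuine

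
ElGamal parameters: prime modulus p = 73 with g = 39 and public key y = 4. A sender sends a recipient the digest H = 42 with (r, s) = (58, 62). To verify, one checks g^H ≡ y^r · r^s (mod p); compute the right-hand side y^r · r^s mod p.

49

4^58 mod 73 = 37
58^62 mod 73 = 25
y^r · r^s ≡ 37·25 = 925 ≡ 49 (mod 73)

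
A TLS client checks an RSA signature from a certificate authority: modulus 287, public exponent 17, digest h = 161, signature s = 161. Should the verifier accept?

accept

Squares mod 287: s^1≡161, s^2≡91, s^4≡245, s^8≡42, s^16≡42
17 = 16 + 1, so s^17 ≡ 42·161 ≡ 161 (mod 287)
s^17 mod 287 = 161 matches h.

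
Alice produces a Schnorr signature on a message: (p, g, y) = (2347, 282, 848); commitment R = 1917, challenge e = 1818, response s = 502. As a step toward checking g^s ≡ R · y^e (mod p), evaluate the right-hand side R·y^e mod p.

470

Squares mod 2347: 848^1≡848, 848^2≡922, 848^4≡470, 848^8≡282, 848^16≡2073, 848^32≡2319, 848^64≡784, 848^128≡2089, 848^256≡848, 848^512≡922, 848^1024≡470
1818 = 1024 + 512 + 256 + 16 + 8 + 2, so 848^1818 ≡ 470·922·848·2073·282·922 ≡ 2073 (mod 2347)
R · y^e ≡ 1917·2073 = 3973941 ≡ 470 (mod 2347)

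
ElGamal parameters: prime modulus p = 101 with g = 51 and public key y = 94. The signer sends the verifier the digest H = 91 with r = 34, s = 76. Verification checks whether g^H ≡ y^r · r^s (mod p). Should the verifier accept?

Left side g^H mod p:
51^2 = 2601 ≡ 76
51^4 ≡ 76^2 = 5776 ≡ 19
51^8 ≡ 19^2 = 361 ≡ 58
51^16 ≡ 58^2 = 3364 ≡ 31
51^32 ≡ 31^2 = 961 ≡ 52
51^64 ≡ 52^2 = 2704 ≡ 78
91 = 64 + 16 + 8 + 2 + 1, so 51^91 ≡ 78·31·58·76·51 ≡ 7 (mod 101)
Right side y^r · r^s mod p:
94^2 = 8836 ≡ 49
94^4 ≡ 49^2 = 2401 ≡ 78
94^8 ≡ 78^2 = 6084 ≡ 24
94^16 ≡ 24^2 = 576 ≡ 71
94^32 ≡ 71^2 = 5041 ≡ 92
34 = 32 + 2, so 94^34 ≡ 92·49 ≡ 64 (mod 101)
34^2 = 1156 ≡ 45
34^4 ≡ 45^2 = 2025 ≡ 5
34^8 ≡ 5^2 = 25
34^16 ≡ 25^2 = 625 ≡ 19
34^32 ≡ 19^2 = 361 ≡ 58
34^64 ≡ 58^2 = 3364 ≡ 31
76 = 64 + 8 + 4, so 34^76 ≡ 31·25·5 ≡ 37 (mod 101)
64·37 = 2368 ≡ 45 (mod 101)
7 ≠ 45, so verification fails.

reject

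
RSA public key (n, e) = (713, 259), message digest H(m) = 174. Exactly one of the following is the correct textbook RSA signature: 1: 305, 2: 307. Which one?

Candidate 1: 305^2 = 93025 ≡ 335; 305^4 ≡ 335^2 = 112225 ≡ 284; 305^8 ≡ 284^2 = 80656 ≡ 87; 305^16 ≡ 87^2 = 7569 ≡ 439; 305^32 ≡ 439^2 = 192721 ≡ 211; 305^64 ≡ 211^2 = 44521 ≡ 315; 305^128 ≡ 315^2 = 99225 ≡ 118; 305^256 ≡ 118^2 = 13924 ≡ 377; 259 = 256 + 2 + 1, so 305^259 ≡ 377·335·305 ≡ 150 (mod 713)
Candidate 2: 307^2 = 94249 ≡ 133; 307^4 ≡ 133^2 = 17689 ≡ 577; 307^8 ≡ 577^2 = 332929 ≡ 671; 307^16 ≡ 671^2 = 450241 ≡ 338; 307^32 ≡ 338^2 = 114244 ≡ 164; 307^64 ≡ 164^2 = 26896 ≡ 515; 307^128 ≡ 515^2 = 265225 ≡ 702; 307^256 ≡ 702^2 = 492804 ≡ 121; 259 = 256 + 2 + 1, so 307^259 ≡ 121·133·307 ≡ 174 (mod 713)
  → matches H(m) = 174

2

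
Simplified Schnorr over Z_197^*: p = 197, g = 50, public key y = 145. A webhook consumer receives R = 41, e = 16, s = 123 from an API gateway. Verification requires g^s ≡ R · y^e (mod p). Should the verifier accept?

reject

g^s mod p:
Squares mod 197: 50^1≡50, 50^2≡136, 50^4≡175, 50^8≡90, 50^16≡23, 50^32≡135, 50^64≡101
123 = 64 + 32 + 16 + 8 + 2 + 1, so 50^123 ≡ 101·135·23·90·136·50 ≡ 122 (mod 197)
R · y^e mod p:
Squares mod 197: 145^1≡145, 145^2≡143, 145^4≡158, 145^8≡142, 145^16≡70
145^16 ≡ 70 (mod 197)
41·70 = 2870 ≡ 112 (mod 197)
122 ≠ 112; the check fails.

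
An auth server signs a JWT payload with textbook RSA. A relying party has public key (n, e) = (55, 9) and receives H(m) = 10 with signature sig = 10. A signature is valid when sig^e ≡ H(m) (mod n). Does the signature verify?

sig^2 ≡ 10^2 = 100 ≡ 45
sig^4 ≡ 45^2 = 2025 ≡ 45
sig^8 ≡ 45^2 = 2025 ≡ 45
9 = 8 + 1, so sig^9 ≡ 45·10 ≡ 10 (mod 55)
10 = H(m), so the signature checks out.

verifies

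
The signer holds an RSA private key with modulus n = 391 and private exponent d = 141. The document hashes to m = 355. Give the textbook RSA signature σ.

m^141 mod 391 = 342

342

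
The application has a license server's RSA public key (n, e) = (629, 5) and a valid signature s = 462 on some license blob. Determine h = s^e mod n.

311

s^2 ≡ 462^2 = 213444 ≡ 213
s^4 ≡ 213^2 = 45369 ≡ 81
5 = 4 + 1, so s^5 ≡ 81·462 ≡ 311 (mod 629)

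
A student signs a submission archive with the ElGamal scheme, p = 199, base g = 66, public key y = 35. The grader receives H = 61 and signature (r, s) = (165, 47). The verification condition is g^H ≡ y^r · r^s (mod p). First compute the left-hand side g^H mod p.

131

66^2 = 4356 ≡ 177
66^4 ≡ 177^2 = 31329 ≡ 86
66^8 ≡ 86^2 = 7396 ≡ 33
66^16 ≡ 33^2 = 1089 ≡ 94
66^32 ≡ 94^2 = 8836 ≡ 80
61 = 32 + 16 + 8 + 4 + 1, so 66^61 ≡ 80·94·33·86·66 ≡ 131 (mod 199)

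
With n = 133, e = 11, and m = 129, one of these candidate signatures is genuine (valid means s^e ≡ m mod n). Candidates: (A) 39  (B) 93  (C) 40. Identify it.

Candidate A: Squares mod 133: 39^1≡39, 39^2≡58, 39^4≡39, 39^8≡58; 11 = 8 + 2 + 1, so 39^11 ≡ 58·58·39 ≡ 58 (mod 133)
Candidate B: Squares mod 133: 93^1≡93, 93^2≡4, 93^4≡16, 93^8≡123; 11 = 8 + 2 + 1, so 93^11 ≡ 123·4·93 ≡ 4 (mod 133)
Candidate C: Squares mod 133: 40^1≡40, 40^2≡4, 40^4≡16, 40^8≡123; 11 = 8 + 2 + 1, so 40^11 ≡ 123·4·40 ≡ 129 (mod 133)
  → matches m = 129

C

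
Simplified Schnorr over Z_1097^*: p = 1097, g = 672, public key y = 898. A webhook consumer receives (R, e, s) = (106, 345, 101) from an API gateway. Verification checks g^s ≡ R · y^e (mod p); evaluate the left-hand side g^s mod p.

672^2 = 451584 ≡ 717
672^4 ≡ 717^2 = 514089 ≡ 693
672^8 ≡ 693^2 = 480249 ≡ 860
672^16 ≡ 860^2 = 739600 ≡ 222
672^32 ≡ 222^2 = 49284 ≡ 1016
672^64 ≡ 1016^2 = 1032256 ≡ 1076
101 = 64 + 32 + 4 + 1, so 672^101 ≡ 1076·1016·693·672 ≡ 808 (mod 1097)

808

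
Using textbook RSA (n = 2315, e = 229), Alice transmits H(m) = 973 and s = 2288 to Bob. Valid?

yes

Squares mod 2315: s^1≡2288, s^2≡729, s^4≡1306, s^8≡1796, s^16≡821, s^32≡376, s^64≡161, s^128≡456
229 = 128 + 64 + 32 + 4 + 1, so s^229 ≡ 456·161·376·1306·2288 ≡ 973 (mod 2315)
973 = H(m), so the signature checks out.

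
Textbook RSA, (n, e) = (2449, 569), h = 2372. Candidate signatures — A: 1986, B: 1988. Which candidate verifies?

A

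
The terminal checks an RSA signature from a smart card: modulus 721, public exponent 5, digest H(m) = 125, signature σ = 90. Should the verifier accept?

accept

Squares mod 721: σ^1≡90, σ^2≡169, σ^4≡442
5 = 4 + 1, so σ^5 ≡ 442·90 ≡ 125 (mod 721)
Since 125 equals the digest 125, verification succeeds.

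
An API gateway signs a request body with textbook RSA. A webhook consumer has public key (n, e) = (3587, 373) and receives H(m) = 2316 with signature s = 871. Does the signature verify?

verifies

Squares mod 3587: s^1≡871, s^2≡1784, s^4≡987, s^8≡2092, s^16≡324, s^32≡953, s^64≡698, s^128≡2959, s^256≡3401
373 = 256 + 64 + 32 + 16 + 4 + 1, so s^373 ≡ 3401·698·953·324·987·871 ≡ 2316 (mod 3587)
s^373 mod 3587 = 2316 matches H(m).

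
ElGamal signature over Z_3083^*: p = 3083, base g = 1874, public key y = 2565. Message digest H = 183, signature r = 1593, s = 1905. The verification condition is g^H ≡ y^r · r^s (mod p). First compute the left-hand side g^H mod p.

Squares mod 3083: 1874^1≡1874, 1874^2≡339, 1874^4≡850, 1874^8≡1078, 1874^16≡2876, 1874^32≡2770, 1874^64≡2396, 1874^128≡270
183 = 128 + 32 + 16 + 4 + 2 + 1, so 1874^183 ≡ 270·2770·2876·850·339·1874 ≡ 2750 (mod 3083)

2750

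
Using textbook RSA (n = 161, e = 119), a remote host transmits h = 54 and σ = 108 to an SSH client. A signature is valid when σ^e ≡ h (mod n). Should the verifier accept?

σ^2 ≡ 108^2 = 11664 ≡ 72
σ^4 ≡ 72^2 = 5184 ≡ 32
σ^8 ≡ 32^2 = 1024 ≡ 58
σ^16 ≡ 58^2 = 3364 ≡ 144
σ^32 ≡ 144^2 = 20736 ≡ 128
σ^64 ≡ 128^2 = 16384 ≡ 123
119 = 64 + 32 + 16 + 4 + 2 + 1, so σ^119 ≡ 123·128·144·32·72·108 ≡ 54 (mod 161)
σ^119 mod 161 = 54 matches h.

accept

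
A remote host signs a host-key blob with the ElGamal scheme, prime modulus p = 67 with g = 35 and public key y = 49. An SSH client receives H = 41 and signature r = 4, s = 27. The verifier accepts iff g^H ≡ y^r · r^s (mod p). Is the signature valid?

valid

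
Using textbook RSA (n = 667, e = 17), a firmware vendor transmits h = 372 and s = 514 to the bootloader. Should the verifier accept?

reject

s^2 ≡ 514^2 = 264196 ≡ 64
s^4 ≡ 64^2 = 4096 ≡ 94
s^8 ≡ 94^2 = 8836 ≡ 165
s^16 ≡ 165^2 = 27225 ≡ 545
17 = 16 + 1, so s^17 ≡ 545·514 ≡ 657 (mod 667)
s^17 mod 667 = 657, but h = 372.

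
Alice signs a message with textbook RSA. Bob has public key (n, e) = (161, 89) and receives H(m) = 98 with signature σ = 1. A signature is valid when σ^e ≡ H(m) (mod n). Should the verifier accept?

reject

σ^2 ≡ 1^2 = 1
σ^4 ≡ 1^2 = 1
σ^8 ≡ 1^2 = 1
σ^16 ≡ 1^2 = 1
σ^32 ≡ 1^2 = 1
σ^64 ≡ 1^2 = 1
89 = 64 + 16 + 8 + 1, so σ^89 ≡ 1·1·1·1 ≡ 1 (mod 161)
1 ≠ 98, so verification fails.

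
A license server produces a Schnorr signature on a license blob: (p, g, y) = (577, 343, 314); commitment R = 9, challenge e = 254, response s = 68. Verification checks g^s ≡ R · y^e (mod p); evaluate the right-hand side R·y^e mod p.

314^2 = 98596 ≡ 506
314^4 ≡ 506^2 = 256036 ≡ 425
314^8 ≡ 425^2 = 180625 ≡ 24
314^16 ≡ 24^2 = 576
314^32 ≡ 576^2 = 331776 ≡ 1
314^64 ≡ 1^2 = 1
314^128 ≡ 1^2 = 1
254 = 128 + 64 + 32 + 16 + 8 + 4 + 2, so 314^254 ≡ 1·1·1·576·24·425·506 ≡ 65 (mod 577)
R · y^e ≡ 9·65 = 585 ≡ 8 (mod 577)

8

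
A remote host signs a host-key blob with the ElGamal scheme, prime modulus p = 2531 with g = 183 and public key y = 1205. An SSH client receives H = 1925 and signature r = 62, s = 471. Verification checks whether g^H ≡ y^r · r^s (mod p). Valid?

Left side g^H mod p:
183^1925 mod 2531 = 2314
Right side y^r · r^s mod p:
1205^62 mod 2531 = 1097
62^471 mod 2531 = 1284
1097·1284 = 1408548 ≡ 1312 (mod 2531)
2314 ≠ 1312, so verification fails.

no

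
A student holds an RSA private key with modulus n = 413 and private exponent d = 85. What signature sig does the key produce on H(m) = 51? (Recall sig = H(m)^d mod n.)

(H(m))^2 ≡ 51^2 = 2601 ≡ 123
(H(m))^4 ≡ 123^2 = 15129 ≡ 261
(H(m))^8 ≡ 261^2 = 68121 ≡ 389
(H(m))^16 ≡ 389^2 = 151321 ≡ 163
(H(m))^32 ≡ 163^2 = 26569 ≡ 137
(H(m))^64 ≡ 137^2 = 18769 ≡ 184
85 = 64 + 16 + 4 + 1, so (H(m))^85 ≡ 184·163·261·51 ≡ 366 (mod 413)

366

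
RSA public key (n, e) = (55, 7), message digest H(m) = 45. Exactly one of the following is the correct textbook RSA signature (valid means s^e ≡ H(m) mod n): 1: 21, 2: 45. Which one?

2

Candidate 1: Squares mod 55: 21^1≡21, 21^2≡1, 21^4≡1; 7 = 4 + 2 + 1, so 21^7 ≡ 1·1·21 ≡ 21 (mod 55)
Candidate 2: Squares mod 55: 45^1≡45, 45^2≡45, 45^4≡45; 7 = 4 + 2 + 1, so 45^7 ≡ 45·45·45 ≡ 45 (mod 55)
  → matches H(m) = 45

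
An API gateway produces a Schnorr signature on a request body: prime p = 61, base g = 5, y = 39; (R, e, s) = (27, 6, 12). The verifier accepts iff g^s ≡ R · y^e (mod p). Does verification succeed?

fails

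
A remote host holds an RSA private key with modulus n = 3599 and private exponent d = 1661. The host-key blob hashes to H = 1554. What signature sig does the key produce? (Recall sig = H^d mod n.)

H^2 ≡ 1554^2 = 2414916 ≡ 3586
H^4 ≡ 3586^2 = 12859396 ≡ 169
H^8 ≡ 169^2 = 28561 ≡ 3368
H^16 ≡ 3368^2 = 11343424 ≡ 2975
H^32 ≡ 2975^2 = 8850625 ≡ 684
H^64 ≡ 684^2 = 467856 ≡ 3585
H^128 ≡ 3585^2 = 12852225 ≡ 196
H^256 ≡ 196^2 = 38416 ≡ 2426
H^512 ≡ 2426^2 = 5885476 ≡ 1111
H^1024 ≡ 1111^2 = 1234321 ≡ 3463
1661 = 1024 + 512 + 64 + 32 + 16 + 8 + 4 + 1, so H^1661 ≡ 3463·1111·3585·684·2975·3368·169·1554 ≡ 3132 (mod 3599)

3132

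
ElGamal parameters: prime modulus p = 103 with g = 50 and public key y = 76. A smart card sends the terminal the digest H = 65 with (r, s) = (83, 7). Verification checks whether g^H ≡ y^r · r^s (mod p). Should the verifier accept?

accept

Left side g^H mod p:
50^65 mod 103 = 97
Right side y^r · r^s mod p:
76^83 mod 103 = 13
83^7 mod 103 = 55
13·55 = 715 ≡ 97 (mod 103)
97 ≡ 97 (mod 103), so the signature is genuine.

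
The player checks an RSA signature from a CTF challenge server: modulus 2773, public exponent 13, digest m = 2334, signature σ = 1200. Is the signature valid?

invalid

Squares mod 2773: σ^1≡1200, σ^2≡813, σ^4≡995, σ^8≡64
13 = 8 + 4 + 1, so σ^13 ≡ 64·995·1200 ≡ 439 (mod 2773)
σ^13 mod 2773 = 439, but m = 2334.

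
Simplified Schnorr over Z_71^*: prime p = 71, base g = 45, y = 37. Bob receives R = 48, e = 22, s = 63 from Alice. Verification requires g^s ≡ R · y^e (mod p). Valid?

g^s mod p:
Squares mod 71: 45^1≡45, 45^2≡37, 45^4≡20, 45^8≡45, 45^16≡37, 45^32≡20
63 = 32 + 16 + 8 + 4 + 2 + 1, so 45^63 ≡ 20·37·45·20·37·45 ≡ 1 (mod 71)
R · y^e mod p:
Squares mod 71: 37^1≡37, 37^2≡20, 37^4≡45, 37^8≡37, 37^16≡20
22 = 16 + 4 + 2, so 37^22 ≡ 20·45·20 ≡ 37 (mod 71)
48·37 = 1776 ≡ 1 (mod 71)
1 ≡ 1 (mod 71); signature holds.

yes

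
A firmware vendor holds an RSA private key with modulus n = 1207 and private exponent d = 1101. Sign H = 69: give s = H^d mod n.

494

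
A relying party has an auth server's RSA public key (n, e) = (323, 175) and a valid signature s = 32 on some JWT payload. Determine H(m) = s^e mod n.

s^2 ≡ 32^2 = 1024 ≡ 55
s^4 ≡ 55^2 = 3025 ≡ 118
s^8 ≡ 118^2 = 13924 ≡ 35
s^16 ≡ 35^2 = 1225 ≡ 256
s^32 ≡ 256^2 = 65536 ≡ 290
s^64 ≡ 290^2 = 84100 ≡ 120
s^128 ≡ 120^2 = 14400 ≡ 188
175 = 128 + 32 + 8 + 4 + 2 + 1, so s^175 ≡ 188·290·35·118·55·32 ≡ 110 (mod 323)

110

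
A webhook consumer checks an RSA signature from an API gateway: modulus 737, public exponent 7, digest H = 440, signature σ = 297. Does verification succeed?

Squares mod 737: σ^1≡297, σ^2≡506, σ^4≡297
7 = 4 + 2 + 1, so σ^7 ≡ 297·506·297 ≡ 297 (mod 737)
σ^7 mod 737 = 297, but H = 440.

fails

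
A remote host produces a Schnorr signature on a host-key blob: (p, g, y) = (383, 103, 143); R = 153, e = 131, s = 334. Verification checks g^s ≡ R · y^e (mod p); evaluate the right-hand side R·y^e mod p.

219

143^131 mod 383 = 54
R · y^e ≡ 153·54 = 8262 ≡ 219 (mod 383)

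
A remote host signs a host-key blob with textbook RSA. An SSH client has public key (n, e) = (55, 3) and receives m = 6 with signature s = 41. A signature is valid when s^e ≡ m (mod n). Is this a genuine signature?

genuine

Squares mod 55: s^1≡41, s^2≡31
3 = 2 + 1, so s^3 ≡ 31·41 ≡ 6 (mod 55)
Since 6 equals the digest 6, verification succeeds.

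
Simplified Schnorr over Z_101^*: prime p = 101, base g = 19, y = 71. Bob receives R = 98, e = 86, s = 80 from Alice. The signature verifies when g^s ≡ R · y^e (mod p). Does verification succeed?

g^s mod p:
19^2 = 361 ≡ 58
19^4 ≡ 58^2 = 3364 ≡ 31
19^8 ≡ 31^2 = 961 ≡ 52
19^16 ≡ 52^2 = 2704 ≡ 78
19^32 ≡ 78^2 = 6084 ≡ 24
19^64 ≡ 24^2 = 576 ≡ 71
80 = 64 + 16, so 19^80 ≡ 71·78 ≡ 84 (mod 101)
R · y^e mod p:
71^2 = 5041 ≡ 92
71^4 ≡ 92^2 = 8464 ≡ 81
71^8 ≡ 81^2 = 6561 ≡ 97
71^16 ≡ 97^2 = 9409 ≡ 16
71^32 ≡ 16^2 = 256 ≡ 54
71^64 ≡ 54^2 = 2916 ≡ 88
86 = 64 + 16 + 4 + 2, so 71^86 ≡ 88·16·81·92 ≡ 31 (mod 101)
98·31 = 3038 ≡ 8 (mod 101)
84 ≠ 8; the check fails.

fails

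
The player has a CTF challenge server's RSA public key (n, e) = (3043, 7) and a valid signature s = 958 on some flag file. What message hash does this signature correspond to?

Squares mod 3043: s^1≡958, s^2≡1821, s^4≡2214
7 = 4 + 2 + 1, so s^7 ≡ 2214·1821·958 ≡ 1629 (mod 3043)

1629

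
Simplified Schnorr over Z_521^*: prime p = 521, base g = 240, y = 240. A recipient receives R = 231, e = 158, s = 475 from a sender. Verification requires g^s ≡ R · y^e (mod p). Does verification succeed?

g^s mod p:
240^2 = 57600 ≡ 290
240^4 ≡ 290^2 = 84100 ≡ 219
240^8 ≡ 219^2 = 47961 ≡ 29
240^16 ≡ 29^2 = 841 ≡ 320
240^32 ≡ 320^2 = 102400 ≡ 284
240^64 ≡ 284^2 = 80656 ≡ 422
240^128 ≡ 422^2 = 178084 ≡ 423
240^256 ≡ 423^2 = 178929 ≡ 226
475 = 256 + 128 + 64 + 16 + 8 + 2 + 1, so 240^475 ≡ 226·423·422·320·29·290·240 ≡ 497 (mod 521)
R · y^e mod p:
240^2 = 57600 ≡ 290
240^4 ≡ 290^2 = 84100 ≡ 219
240^8 ≡ 219^2 = 47961 ≡ 29
240^16 ≡ 29^2 = 841 ≡ 320
240^32 ≡ 320^2 = 102400 ≡ 284
240^64 ≡ 284^2 = 80656 ≡ 422
240^128 ≡ 422^2 = 178084 ≡ 423
158 = 128 + 16 + 8 + 4 + 2, so 240^158 ≡ 423·320·29·219·290 ≡ 231 (mod 521)
231·231 = 53361 ≡ 219 (mod 521)
497 ≠ 219; the check fails.

fails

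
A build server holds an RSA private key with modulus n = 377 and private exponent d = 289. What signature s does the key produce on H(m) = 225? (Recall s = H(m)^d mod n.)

212

(H(m))^2 ≡ 225^2 = 50625 ≡ 107
(H(m))^4 ≡ 107^2 = 11449 ≡ 139
(H(m))^8 ≡ 139^2 = 19321 ≡ 94
(H(m))^16 ≡ 94^2 = 8836 ≡ 165
(H(m))^32 ≡ 165^2 = 27225 ≡ 81
(H(m))^64 ≡ 81^2 = 6561 ≡ 152
(H(m))^128 ≡ 152^2 = 23104 ≡ 107
(H(m))^256 ≡ 107^2 = 11449 ≡ 139
289 = 256 + 32 + 1, so (H(m))^289 ≡ 139·81·225 ≡ 212 (mod 377)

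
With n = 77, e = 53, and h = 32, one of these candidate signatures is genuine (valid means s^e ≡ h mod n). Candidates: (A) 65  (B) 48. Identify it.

Candidate A: 65^53 mod 77 = 32
  → matches h = 32
Candidate B: 48^53 mod 77 = 20

A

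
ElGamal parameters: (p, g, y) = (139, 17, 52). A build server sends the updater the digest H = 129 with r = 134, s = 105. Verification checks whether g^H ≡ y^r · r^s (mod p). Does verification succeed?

Left side g^H mod p:
Squares mod 139: 17^1≡17, 17^2≡11, 17^4≡121, 17^8≡46, 17^16≡31, 17^32≡127, 17^64≡5, 17^128≡25
129 = 128 + 1, so 17^129 ≡ 25·17 ≡ 8 (mod 139)
Right side y^r · r^s mod p:
Squares mod 139: 52^1≡52, 52^2≡63, 52^4≡77, 52^8≡91, 52^16≡80, 52^32≡6, 52^64≡36, 52^128≡45
134 = 128 + 4 + 2, so 52^134 ≡ 45·77·63 ≡ 65 (mod 139)
Squares mod 139: 134^1≡134, 134^2≡25, 134^4≡69, 134^8≡35, 134^16≡113, 134^32≡120, 134^64≡83
105 = 64 + 32 + 8 + 1, so 134^105 ≡ 83·120·35·134 ≡ 60 (mod 139)
65·60 = 3900 ≡ 8 (mod 139)
8 ≡ 8 (mod 139), so the signature is genuine.

passes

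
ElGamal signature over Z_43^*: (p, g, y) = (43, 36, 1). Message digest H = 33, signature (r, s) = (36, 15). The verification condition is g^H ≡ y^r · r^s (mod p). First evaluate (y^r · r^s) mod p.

1

1^2 = 1
1^4 ≡ 1^2 = 1
1^8 ≡ 1^2 = 1
1^16 ≡ 1^2 = 1
1^32 ≡ 1^2 = 1
36 = 32 + 4, so 1^36 ≡ 1·1 ≡ 1 (mod 43)
36^2 = 1296 ≡ 6
36^4 ≡ 6^2 = 36
36^8 ≡ 36^2 = 1296 ≡ 6
15 = 8 + 4 + 2 + 1, so 36^15 ≡ 6·36·6·36 ≡ 1 (mod 43)
y^r · r^s ≡ 1·1 = 1 ≡ 1 (mod 43)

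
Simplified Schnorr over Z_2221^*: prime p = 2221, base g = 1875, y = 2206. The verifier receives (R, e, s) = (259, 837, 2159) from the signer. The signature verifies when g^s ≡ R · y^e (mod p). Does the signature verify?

g^s mod p:
1875^2 = 3515625 ≡ 2003
1875^4 ≡ 2003^2 = 4012009 ≡ 883
1875^8 ≡ 883^2 = 779689 ≡ 118
1875^16 ≡ 118^2 = 13924 ≡ 598
1875^32 ≡ 598^2 = 357604 ≡ 23
1875^64 ≡ 23^2 = 529
1875^128 ≡ 529^2 = 279841 ≡ 2216
1875^256 ≡ 2216^2 = 4910656 ≡ 25
1875^512 ≡ 25^2 = 625
1875^1024 ≡ 625^2 = 390625 ≡ 1950
1875^2048 ≡ 1950^2 = 3802500 ≡ 148
2159 = 2048 + 64 + 32 + 8 + 4 + 2 + 1, so 1875^2159 ≡ 148·529·23·118·883·2003·1875 ≡ 659 (mod 2221)
R · y^e mod p:
2206^2 = 4866436 ≡ 225
2206^4 ≡ 225^2 = 50625 ≡ 1763
2206^8 ≡ 1763^2 = 3108169 ≡ 990
2206^16 ≡ 990^2 = 980100 ≡ 639
2206^32 ≡ 639^2 = 408321 ≡ 1878
2206^64 ≡ 1878^2 = 3526884 ≡ 2157
2206^128 ≡ 2157^2 = 4652649 ≡ 1875
2206^256 ≡ 1875^2 = 3515625 ≡ 2003
2206^512 ≡ 2003^2 = 4012009 ≡ 883
837 = 512 + 256 + 64 + 4 + 1, so 2206^837 ≡ 883·2003·2157·1763·2206 ≡ 1649 (mod 2221)
259·1649 = 427091 ≡ 659 (mod 2221)
659 ≡ 659 (mod 2221); signature holds.

verifies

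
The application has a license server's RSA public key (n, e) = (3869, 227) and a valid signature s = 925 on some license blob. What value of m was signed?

s^2 ≡ 925^2 = 855625 ≡ 576
s^4 ≡ 576^2 = 331776 ≡ 2911
s^8 ≡ 2911^2 = 8473921 ≡ 811
s^16 ≡ 811^2 = 657721 ≡ 3860
s^32 ≡ 3860^2 = 14899600 ≡ 81
s^64 ≡ 81^2 = 6561 ≡ 2692
s^128 ≡ 2692^2 = 7246864 ≡ 227
227 = 128 + 64 + 32 + 2 + 1, so s^227 ≡ 227·2692·81·576·925 ≡ 2996 (mod 3869)

2996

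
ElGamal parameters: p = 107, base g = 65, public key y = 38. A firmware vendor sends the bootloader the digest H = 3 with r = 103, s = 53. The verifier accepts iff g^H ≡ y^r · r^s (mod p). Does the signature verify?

Left side g^H mod p:
Squares mod 107: 65^1≡65, 65^2≡52
3 = 2 + 1, so 65^3 ≡ 52·65 ≡ 63 (mod 107)
Right side y^r · r^s mod p:
Squares mod 107: 38^1≡38, 38^2≡53, 38^4≡27, 38^8≡87, 38^16≡79, 38^32≡35, 38^64≡48
103 = 64 + 32 + 4 + 2 + 1, so 38^103 ≡ 48·35·27·53·38 ≡ 45 (mod 107)
Squares mod 107: 103^1≡103, 103^2≡16, 103^4≡42, 103^8≡52, 103^16≡29, 103^32≡92
53 = 32 + 16 + 4 + 1, so 103^53 ≡ 92·29·42·103 ≡ 106 (mod 107)
45·106 = 4770 ≡ 62 (mod 107)
63 ≠ 62, so verification fails.

does not verify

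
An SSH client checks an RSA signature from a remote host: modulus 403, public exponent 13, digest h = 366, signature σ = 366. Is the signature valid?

valid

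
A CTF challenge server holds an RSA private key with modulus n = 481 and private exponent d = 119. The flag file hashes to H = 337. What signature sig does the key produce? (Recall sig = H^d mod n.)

428

Squares mod 481: H^1≡337, H^2≡53, H^4≡404, H^8≡157, H^16≡118, H^32≡456, H^64≡144
119 = 64 + 32 + 16 + 4 + 2 + 1, so H^119 ≡ 144·456·118·404·53·337 ≡ 428 (mod 481)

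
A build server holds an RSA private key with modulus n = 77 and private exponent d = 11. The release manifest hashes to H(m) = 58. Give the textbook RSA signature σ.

25

(H(m))^11 mod 77 = 25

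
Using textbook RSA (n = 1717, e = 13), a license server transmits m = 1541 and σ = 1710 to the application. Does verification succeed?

Squares mod 1717: σ^1≡1710, σ^2≡49, σ^4≡684, σ^8≡832
13 = 8 + 4 + 1, so σ^13 ≡ 832·684·1710 ≡ 1541 (mod 1717)
Since 1541 equals the digest 1541, verification succeeds.

passes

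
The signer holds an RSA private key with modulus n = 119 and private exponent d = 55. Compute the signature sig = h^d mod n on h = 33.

Squares mod 119: h^1≡33, h^2≡18, h^4≡86, h^8≡18, h^16≡86, h^32≡18
55 = 32 + 16 + 4 + 2 + 1, so h^55 ≡ 18·86·86·18·33 ≡ 33 (mod 119)

33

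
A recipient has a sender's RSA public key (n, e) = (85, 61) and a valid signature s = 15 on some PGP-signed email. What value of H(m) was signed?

s^61 mod 85 = 70

70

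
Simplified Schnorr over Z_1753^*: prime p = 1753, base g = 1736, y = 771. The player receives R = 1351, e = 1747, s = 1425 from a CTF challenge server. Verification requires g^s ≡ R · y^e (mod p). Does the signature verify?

g^s mod p:
1736^2 = 3013696 ≡ 289
1736^4 ≡ 289^2 = 83521 ≡ 1130
1736^8 ≡ 1130^2 = 1276900 ≡ 716
1736^16 ≡ 716^2 = 512656 ≡ 780
1736^32 ≡ 780^2 = 608400 ≡ 109
1736^64 ≡ 109^2 = 11881 ≡ 1363
1736^128 ≡ 1363^2 = 1857769 ≡ 1342
1736^256 ≡ 1342^2 = 1800964 ≡ 633
1736^512 ≡ 633^2 = 400689 ≡ 1005
1736^1024 ≡ 1005^2 = 1010025 ≡ 297
1425 = 1024 + 256 + 128 + 16 + 1, so 1736^1425 ≡ 297·633·1342·780·1736 ≡ 1352 (mod 1753)
R · y^e mod p:
771^2 = 594441 ≡ 174
771^4 ≡ 174^2 = 30276 ≡ 475
771^8 ≡ 475^2 = 225625 ≡ 1241
771^16 ≡ 1241^2 = 1540081 ≡ 947
771^32 ≡ 947^2 = 896809 ≡ 1026
771^64 ≡ 1026^2 = 1052676 ≡ 876
771^128 ≡ 876^2 = 767376 ≡ 1315
771^256 ≡ 1315^2 = 1729225 ≡ 767
771^512 ≡ 767^2 = 588289 ≡ 1034
771^1024 ≡ 1034^2 = 1069156 ≡ 1579
1747 = 1024 + 512 + 128 + 64 + 16 + 2 + 1, so 771^1747 ≡ 1579·1034·1315·876·947·174·771 ≡ 1580 (mod 1753)
1351·1580 = 2134580 ≡ 1179 (mod 1753)
1352 ≠ 1179; the check fails.

does not verify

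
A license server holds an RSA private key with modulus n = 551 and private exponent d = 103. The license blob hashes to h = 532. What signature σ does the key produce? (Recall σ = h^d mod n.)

456

h^2 ≡ 532^2 = 283024 ≡ 361
h^4 ≡ 361^2 = 130321 ≡ 285
h^8 ≡ 285^2 = 81225 ≡ 228
h^16 ≡ 228^2 = 51984 ≡ 190
h^32 ≡ 190^2 = 36100 ≡ 285
h^64 ≡ 285^2 = 81225 ≡ 228
103 = 64 + 32 + 4 + 2 + 1, so h^103 ≡ 228·285·285·361·532 ≡ 456 (mod 551)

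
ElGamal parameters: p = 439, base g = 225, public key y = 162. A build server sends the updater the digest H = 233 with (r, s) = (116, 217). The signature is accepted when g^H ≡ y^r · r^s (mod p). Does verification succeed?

Left side g^H mod p:
225^2 = 50625 ≡ 140
225^4 ≡ 140^2 = 19600 ≡ 284
225^8 ≡ 284^2 = 80656 ≡ 319
225^16 ≡ 319^2 = 101761 ≡ 352
225^32 ≡ 352^2 = 123904 ≡ 106
225^64 ≡ 106^2 = 11236 ≡ 261
225^128 ≡ 261^2 = 68121 ≡ 76
233 = 128 + 64 + 32 + 8 + 1, so 225^233 ≡ 76·261·106·319·225 ≡ 291 (mod 439)
Right side y^r · r^s mod p:
162^2 = 26244 ≡ 343
162^4 ≡ 343^2 = 117649 ≡ 436
162^8 ≡ 436^2 = 190096 ≡ 9
162^16 ≡ 9^2 = 81
162^32 ≡ 81^2 = 6561 ≡ 415
162^64 ≡ 415^2 = 172225 ≡ 137
116 = 64 + 32 + 16 + 4, so 162^116 ≡ 137·415·81·436 ≡ 4 (mod 439)
116^2 = 13456 ≡ 286
116^4 ≡ 286^2 = 81796 ≡ 142
116^8 ≡ 142^2 = 20164 ≡ 409
116^16 ≡ 409^2 = 167281 ≡ 22
116^32 ≡ 22^2 = 484 ≡ 45
116^64 ≡ 45^2 = 2025 ≡ 269
116^128 ≡ 269^2 = 72361 ≡ 365
217 = 128 + 64 + 16 + 8 + 1, so 116^217 ≡ 365·269·22·409·116 ≡ 373 (mod 439)
4·373 = 1492 ≡ 175 (mod 439)
291 ≠ 175, so verification fails.

fails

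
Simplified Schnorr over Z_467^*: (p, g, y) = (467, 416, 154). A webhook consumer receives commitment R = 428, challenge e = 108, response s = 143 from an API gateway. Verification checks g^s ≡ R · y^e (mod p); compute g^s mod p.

142

416^2 = 173056 ≡ 266
416^4 ≡ 266^2 = 70756 ≡ 239
416^8 ≡ 239^2 = 57121 ≡ 147
416^16 ≡ 147^2 = 21609 ≡ 127
416^32 ≡ 127^2 = 16129 ≡ 251
416^64 ≡ 251^2 = 63001 ≡ 423
416^128 ≡ 423^2 = 178929 ≡ 68
143 = 128 + 8 + 4 + 2 + 1, so 416^143 ≡ 68·147·239·266·416 ≡ 142 (mod 467)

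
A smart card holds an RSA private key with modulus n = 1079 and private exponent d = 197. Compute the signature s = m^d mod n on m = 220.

337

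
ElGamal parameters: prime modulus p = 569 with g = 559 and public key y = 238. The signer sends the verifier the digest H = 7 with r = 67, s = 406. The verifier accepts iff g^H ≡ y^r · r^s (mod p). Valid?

no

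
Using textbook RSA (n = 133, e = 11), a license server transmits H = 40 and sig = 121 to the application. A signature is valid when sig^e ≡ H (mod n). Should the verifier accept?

reject

Squares mod 133: sig^1≡121, sig^2≡11, sig^4≡121, sig^8≡11
11 = 8 + 2 + 1, so sig^11 ≡ 11·11·121 ≡ 11 (mod 133)
sig^11 mod 133 = 11, but H = 40.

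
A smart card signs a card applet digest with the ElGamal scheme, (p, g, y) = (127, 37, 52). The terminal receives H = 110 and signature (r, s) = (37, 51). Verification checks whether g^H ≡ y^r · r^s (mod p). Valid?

yes

Left side g^H mod p:
37^2 = 1369 ≡ 99
37^4 ≡ 99^2 = 9801 ≡ 22
37^8 ≡ 22^2 = 484 ≡ 103
37^16 ≡ 103^2 = 10609 ≡ 68
37^32 ≡ 68^2 = 4624 ≡ 52
37^64 ≡ 52^2 = 2704 ≡ 37
110 = 64 + 32 + 8 + 4 + 2, so 37^110 ≡ 37·52·103·22·99 ≡ 99 (mod 127)
Right side y^r · r^s mod p:
52^2 = 2704 ≡ 37
52^4 ≡ 37^2 = 1369 ≡ 99
52^8 ≡ 99^2 = 9801 ≡ 22
52^16 ≡ 22^2 = 484 ≡ 103
52^32 ≡ 103^2 = 10609 ≡ 68
37 = 32 + 4 + 1, so 52^37 ≡ 68·99·52 ≡ 52 (mod 127)
37^2 = 1369 ≡ 99
37^4 ≡ 99^2 = 9801 ≡ 22
37^8 ≡ 22^2 = 484 ≡ 103
37^16 ≡ 103^2 = 10609 ≡ 68
37^32 ≡ 68^2 = 4624 ≡ 52
51 = 32 + 16 + 2 + 1, so 37^51 ≡ 52·68·99·37 ≡ 19 (mod 127)
52·19 = 988 ≡ 99 (mod 127)
99 ≡ 99 (mod 127), so the signature is genuine.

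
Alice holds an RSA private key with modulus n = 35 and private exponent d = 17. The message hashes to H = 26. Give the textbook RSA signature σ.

31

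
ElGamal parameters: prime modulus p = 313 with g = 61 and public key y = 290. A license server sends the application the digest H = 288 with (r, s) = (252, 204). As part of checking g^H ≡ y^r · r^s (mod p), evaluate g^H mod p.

249

61^288 mod 313 = 249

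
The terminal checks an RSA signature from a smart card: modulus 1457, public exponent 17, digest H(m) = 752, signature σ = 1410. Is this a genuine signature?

Squares mod 1457: σ^1≡1410, σ^2≡752, σ^4≡188, σ^8≡376, σ^16≡47
17 = 16 + 1, so σ^17 ≡ 47·1410 ≡ 705 (mod 1457)
705 ≠ 752, so verification fails.

forged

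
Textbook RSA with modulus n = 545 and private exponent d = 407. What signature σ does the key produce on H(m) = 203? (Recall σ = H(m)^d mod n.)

102

(H(m))^407 mod 545 = 102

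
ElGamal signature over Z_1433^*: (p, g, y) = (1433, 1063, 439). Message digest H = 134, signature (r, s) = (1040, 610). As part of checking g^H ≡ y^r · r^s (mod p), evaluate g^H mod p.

Squares mod 1433: 1063^1≡1063, 1063^2≡765, 1063^4≡561, 1063^8≡894, 1063^16≡1055, 1063^32≡1017, 1063^64≡1096, 1063^128≡362
134 = 128 + 4 + 2, so 1063^134 ≡ 362·561·765 ≡ 468 (mod 1433)

468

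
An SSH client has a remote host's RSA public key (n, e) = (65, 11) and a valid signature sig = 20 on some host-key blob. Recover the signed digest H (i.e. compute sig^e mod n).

sig^2 ≡ 20^2 = 400 ≡ 10
sig^4 ≡ 10^2 = 100 ≡ 35
sig^8 ≡ 35^2 = 1225 ≡ 55
11 = 8 + 2 + 1, so sig^11 ≡ 55·10·20 ≡ 15 (mod 65)

15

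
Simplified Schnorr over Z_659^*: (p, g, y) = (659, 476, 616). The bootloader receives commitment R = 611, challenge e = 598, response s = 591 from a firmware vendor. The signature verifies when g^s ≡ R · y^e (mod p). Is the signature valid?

g^s mod p:
476^2 = 226576 ≡ 539
476^4 ≡ 539^2 = 290521 ≡ 561
476^8 ≡ 561^2 = 314721 ≡ 378
476^16 ≡ 378^2 = 142884 ≡ 540
476^32 ≡ 540^2 = 291600 ≡ 322
476^64 ≡ 322^2 = 103684 ≡ 221
476^128 ≡ 221^2 = 48841 ≡ 75
476^256 ≡ 75^2 = 5625 ≡ 353
476^512 ≡ 353^2 = 124609 ≡ 58
591 = 512 + 64 + 8 + 4 + 2 + 1, so 476^591 ≡ 58·221·378·561·539·476 ≡ 420 (mod 659)
R · y^e mod p:
616^2 = 379456 ≡ 531
616^4 ≡ 531^2 = 281961 ≡ 568
616^8 ≡ 568^2 = 322624 ≡ 373
616^16 ≡ 373^2 = 139129 ≡ 80
616^32 ≡ 80^2 = 6400 ≡ 469
616^64 ≡ 469^2 = 219961 ≡ 514
616^128 ≡ 514^2 = 264196 ≡ 596
616^256 ≡ 596^2 = 355216 ≡ 15
616^512 ≡ 15^2 = 225
598 = 512 + 64 + 16 + 4 + 2, so 616^598 ≡ 225·514·80·568·531 ≡ 596 (mod 659)
611·596 = 364156 ≡ 388 (mod 659)
420 ≠ 388; the check fails.

invalid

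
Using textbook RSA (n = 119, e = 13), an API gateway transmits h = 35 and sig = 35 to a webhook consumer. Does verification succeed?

passes

Squares mod 119: sig^1≡35, sig^2≡35, sig^4≡35, sig^8≡35
13 = 8 + 4 + 1, so sig^13 ≡ 35·35·35 ≡ 35 (mod 119)
Since 35 equals the digest 35, verification succeeds.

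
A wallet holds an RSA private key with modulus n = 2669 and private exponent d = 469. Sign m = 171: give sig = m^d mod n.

Squares mod 2669: m^1≡171, m^2≡2551, m^4≡579, m^8≡1616, m^16≡1174, m^32≡1072, m^64≡1514, m^128≡2194, m^256≡1429
469 = 256 + 128 + 64 + 16 + 4 + 1, so m^469 ≡ 1429·2194·1514·1174·579·171 ≡ 171 (mod 2669)

171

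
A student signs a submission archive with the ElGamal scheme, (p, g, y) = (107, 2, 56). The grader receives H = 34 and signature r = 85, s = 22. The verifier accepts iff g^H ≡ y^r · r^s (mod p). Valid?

no

Left side g^H mod p:
2^2 = 4
2^4 ≡ 4^2 = 16
2^8 ≡ 16^2 = 256 ≡ 42
2^16 ≡ 42^2 = 1764 ≡ 52
2^32 ≡ 52^2 = 2704 ≡ 29
34 = 32 + 2, so 2^34 ≡ 29·4 ≡ 9 (mod 107)
Right side y^r · r^s mod p:
56^2 = 3136 ≡ 33
56^4 ≡ 33^2 = 1089 ≡ 19
56^8 ≡ 19^2 = 361 ≡ 40
56^16 ≡ 40^2 = 1600 ≡ 102
56^32 ≡ 102^2 = 10404 ≡ 25
56^64 ≡ 25^2 = 625 ≡ 90
85 = 64 + 16 + 4 + 1, so 56^85 ≡ 90·102·19·56 ≡ 25 (mod 107)
85^2 = 7225 ≡ 56
85^4 ≡ 56^2 = 3136 ≡ 33
85^8 ≡ 33^2 = 1089 ≡ 19
85^16 ≡ 19^2 = 361 ≡ 40
22 = 16 + 4 + 2, so 85^22 ≡ 40·33·56 ≡ 90 (mod 107)
25·90 = 2250 ≡ 3 (mod 107)
9 ≠ 3, so verification fails.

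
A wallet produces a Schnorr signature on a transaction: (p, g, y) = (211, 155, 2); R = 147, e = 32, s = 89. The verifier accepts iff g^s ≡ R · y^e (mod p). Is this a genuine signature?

genuine

g^s mod p:
155^2 = 24025 ≡ 182
155^4 ≡ 182^2 = 33124 ≡ 208
155^8 ≡ 208^2 = 43264 ≡ 9
155^16 ≡ 9^2 = 81
155^32 ≡ 81^2 = 6561 ≡ 20
155^64 ≡ 20^2 = 400 ≡ 189
89 = 64 + 16 + 8 + 1, so 155^89 ≡ 189·81·9·155 ≡ 112 (mod 211)
R · y^e mod p:
2^2 = 4
2^4 ≡ 4^2 = 16
2^8 ≡ 16^2 = 256 ≡ 45
2^16 ≡ 45^2 = 2025 ≡ 126
2^32 ≡ 126^2 = 15876 ≡ 51
147·51 = 7497 ≡ 112 (mod 211)
112 ≡ 112 (mod 211); signature holds.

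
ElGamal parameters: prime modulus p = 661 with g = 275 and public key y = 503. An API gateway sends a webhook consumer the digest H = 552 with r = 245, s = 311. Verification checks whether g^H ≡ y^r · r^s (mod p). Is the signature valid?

invalid

Left side g^H mod p:
275^2 = 75625 ≡ 271
275^4 ≡ 271^2 = 73441 ≡ 70
275^8 ≡ 70^2 = 4900 ≡ 273
275^16 ≡ 273^2 = 74529 ≡ 497
275^32 ≡ 497^2 = 247009 ≡ 456
275^64 ≡ 456^2 = 207936 ≡ 382
275^128 ≡ 382^2 = 145924 ≡ 504
275^256 ≡ 504^2 = 254016 ≡ 192
275^512 ≡ 192^2 = 36864 ≡ 509
552 = 512 + 32 + 8, so 275^552 ≡ 509·456·273 ≡ 271 (mod 661)
Right side y^r · r^s mod p:
503^2 = 253009 ≡ 507
503^4 ≡ 507^2 = 257049 ≡ 581
503^8 ≡ 581^2 = 337561 ≡ 451
503^16 ≡ 451^2 = 203401 ≡ 474
503^32 ≡ 474^2 = 224676 ≡ 597
503^64 ≡ 597^2 = 356409 ≡ 130
503^128 ≡ 130^2 = 16900 ≡ 375
245 = 128 + 64 + 32 + 16 + 4 + 1, so 503^245 ≡ 375·130·597·474·581·503 ≡ 147 (mod 661)
245^2 = 60025 ≡ 535
245^4 ≡ 535^2 = 286225 ≡ 12
245^8 ≡ 12^2 = 144
245^16 ≡ 144^2 = 20736 ≡ 245
245^32 ≡ 245^2 = 60025 ≡ 535
245^64 ≡ 535^2 = 286225 ≡ 12
245^128 ≡ 12^2 = 144
245^256 ≡ 144^2 = 20736 ≡ 245
311 = 256 + 32 + 16 + 4 + 2 + 1, so 245^311 ≡ 245·535·245·12·535·245 ≡ 606 (mod 661)
147·606 = 89082 ≡ 508 (mod 661)
271 ≠ 508, so verification fails.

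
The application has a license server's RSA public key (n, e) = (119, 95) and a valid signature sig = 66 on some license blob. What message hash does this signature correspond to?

110

sig^2 ≡ 66^2 = 4356 ≡ 72
sig^4 ≡ 72^2 = 5184 ≡ 67
sig^8 ≡ 67^2 = 4489 ≡ 86
sig^16 ≡ 86^2 = 7396 ≡ 18
sig^32 ≡ 18^2 = 324 ≡ 86
sig^64 ≡ 86^2 = 7396 ≡ 18
95 = 64 + 16 + 8 + 4 + 2 + 1, so sig^95 ≡ 18·18·86·67·72·66 ≡ 110 (mod 119)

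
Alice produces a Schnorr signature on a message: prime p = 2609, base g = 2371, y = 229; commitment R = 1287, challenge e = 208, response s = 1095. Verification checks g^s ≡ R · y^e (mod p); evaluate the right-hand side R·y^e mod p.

2191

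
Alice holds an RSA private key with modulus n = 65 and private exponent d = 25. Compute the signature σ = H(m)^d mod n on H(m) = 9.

9

(H(m))^25 mod 65 = 9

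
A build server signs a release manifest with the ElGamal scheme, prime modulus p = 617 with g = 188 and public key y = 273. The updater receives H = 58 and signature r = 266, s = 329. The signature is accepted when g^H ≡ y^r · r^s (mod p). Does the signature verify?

Left side g^H mod p:
188^2 = 35344 ≡ 175
188^4 ≡ 175^2 = 30625 ≡ 392
188^8 ≡ 392^2 = 153664 ≡ 31
188^16 ≡ 31^2 = 961 ≡ 344
188^32 ≡ 344^2 = 118336 ≡ 489
58 = 32 + 16 + 8 + 2, so 188^58 ≡ 489·344·31·175 ≡ 418 (mod 617)
Right side y^r · r^s mod p:
273^2 = 74529 ≡ 489
273^4 ≡ 489^2 = 239121 ≡ 342
273^8 ≡ 342^2 = 116964 ≡ 351
273^16 ≡ 351^2 = 123201 ≡ 418
273^32 ≡ 418^2 = 174724 ≡ 113
273^64 ≡ 113^2 = 12769 ≡ 429
273^128 ≡ 429^2 = 184041 ≡ 175
273^256 ≡ 175^2 = 30625 ≡ 392
266 = 256 + 8 + 2, so 273^266 ≡ 392·351·489 ≡ 489 (mod 617)
266^2 = 70756 ≡ 418
266^4 ≡ 418^2 = 174724 ≡ 113
266^8 ≡ 113^2 = 12769 ≡ 429
266^16 ≡ 429^2 = 184041 ≡ 175
266^32 ≡ 175^2 = 30625 ≡ 392
266^64 ≡ 392^2 = 153664 ≡ 31
266^128 ≡ 31^2 = 961 ≡ 344
266^256 ≡ 344^2 = 118336 ≡ 489
329 = 256 + 64 + 8 + 1, so 266^329 ≡ 489·31·429·266 ≡ 225 (mod 617)
489·225 = 110025 ≡ 199 (mod 617)
418 ≠ 199, so verification fails.

does not verify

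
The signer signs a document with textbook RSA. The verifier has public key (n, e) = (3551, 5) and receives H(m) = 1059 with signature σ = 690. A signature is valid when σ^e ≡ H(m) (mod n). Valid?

no

σ^2 ≡ 690^2 = 476100 ≡ 266
σ^4 ≡ 266^2 = 70756 ≡ 3287
5 = 4 + 1, so σ^5 ≡ 3287·690 ≡ 2492 (mod 3551)
2492 ≠ 1059, so verification fails.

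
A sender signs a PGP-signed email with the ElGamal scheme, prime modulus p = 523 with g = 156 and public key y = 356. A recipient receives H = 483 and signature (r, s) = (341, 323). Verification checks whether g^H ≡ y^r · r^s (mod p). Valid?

Left side g^H mod p:
156^2 = 24336 ≡ 278
156^4 ≡ 278^2 = 77284 ≡ 403
156^8 ≡ 403^2 = 162409 ≡ 279
156^16 ≡ 279^2 = 77841 ≡ 437
156^32 ≡ 437^2 = 190969 ≡ 74
156^64 ≡ 74^2 = 5476 ≡ 246
156^128 ≡ 246^2 = 60516 ≡ 371
156^256 ≡ 371^2 = 137641 ≡ 92
483 = 256 + 128 + 64 + 32 + 2 + 1, so 156^483 ≡ 92·371·246·74·278·156 ≡ 385 (mod 523)
Right side y^r · r^s mod p:
356^2 = 126736 ≡ 170
356^4 ≡ 170^2 = 28900 ≡ 135
356^8 ≡ 135^2 = 18225 ≡ 443
356^16 ≡ 443^2 = 196249 ≡ 124
356^32 ≡ 124^2 = 15376 ≡ 209
356^64 ≡ 209^2 = 43681 ≡ 272
356^128 ≡ 272^2 = 73984 ≡ 241
356^256 ≡ 241^2 = 58081 ≡ 28
341 = 256 + 64 + 16 + 4 + 1, so 356^341 ≡ 28·272·124·135·356 ≡ 256 (mod 523)
341^2 = 116281 ≡ 175
341^4 ≡ 175^2 = 30625 ≡ 291
341^8 ≡ 291^2 = 84681 ≡ 478
341^16 ≡ 478^2 = 228484 ≡ 456
341^32 ≡ 456^2 = 207936 ≡ 305
341^64 ≡ 305^2 = 93025 ≡ 454
341^128 ≡ 454^2 = 206116 ≡ 54
341^256 ≡ 54^2 = 2916 ≡ 301
323 = 256 + 64 + 2 + 1, so 341^323 ≡ 301·454·175·341 ≡ 158 (mod 523)
256·158 = 40448 ≡ 177 (mod 523)
385 ≠ 177, so verification fails.

no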